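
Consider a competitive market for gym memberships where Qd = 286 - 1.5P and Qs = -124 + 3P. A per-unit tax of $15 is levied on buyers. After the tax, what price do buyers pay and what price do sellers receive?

Buyers pay 910/9, sellers receive 775/9

Pre-tax equilibrium: P* = 820/9, Q* = 448/3.
Tax on buyers shifts demand to Qd = 286 − 1.5(P + 15) = 263.5 - 1.5P.
263.5 - 1.5P = -124 + 3P gives seller price Ps = 775/9; buyers pay Pb = 775/9 + 15 = 910/9.
New quantity: Q = 286 − 1.5(910/9) = 403/3.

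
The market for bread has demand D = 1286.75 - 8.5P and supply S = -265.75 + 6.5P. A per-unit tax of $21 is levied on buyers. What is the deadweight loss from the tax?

Pre-tax equilibrium: P* = 103.5, Q* = 407.
Tax on buyers shifts demand to D = 1286.75 − 8.5(P + 21) = 1108.25 - 8.5P.
1108.25 - 8.5P = -265.75 + 6.5P gives seller price Ps = 91.6; buyers pay Pb = 91.6 + 21 = 112.6.
New quantity: Q = 1286.75 − 8.5(112.6) = 329.65.
DWL = ½ × 21 × (407 − 329.65) = 812.175.

Deadweight loss = 812.175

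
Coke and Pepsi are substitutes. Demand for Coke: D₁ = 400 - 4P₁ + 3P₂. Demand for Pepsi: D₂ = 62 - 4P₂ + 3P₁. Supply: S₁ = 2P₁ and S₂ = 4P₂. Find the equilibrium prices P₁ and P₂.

Market 1: 400 - 4P₁ + 3P₂ = 2P₁ → 6P₁ - 3P₂ = 400.
Market 2: 8P₂ - 3P₁ = 62.
Eliminating P₂: 8×(1) + 3×(2) gives 39P₁ = 3386, so P₁ = 3386/39.
Back-substitute into (2): P₂ = (62 + 3×3386/39) / 8 = 524/13.

P₁ = 3386/39, P₂ = 524/13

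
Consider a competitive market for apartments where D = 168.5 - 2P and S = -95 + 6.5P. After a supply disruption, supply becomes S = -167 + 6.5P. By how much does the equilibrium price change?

ΔP = 144/17

Original equilibrium: P* = 31, Q* = 106.5.
New equilibrium: 168.5 - 2P = -167 + 6.5P, so 335.5 = 8.5P and P' = 671/17; Q' = 168.5 − 2(671/17) = 3045/34.
Change in price: 671/17 − 31 = 144/17.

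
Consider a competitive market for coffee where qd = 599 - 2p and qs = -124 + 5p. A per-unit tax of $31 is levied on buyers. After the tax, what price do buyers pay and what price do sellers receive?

Pre-tax equilibrium: p* = 723/7, q* = 2747/7.
Tax on buyers shifts demand to qd = 599 − 2(p + 31) = 537 - 2p.
537 - 2p = -124 + 5p gives seller price ps = 661/7; buyers pay pb = 661/7 + 31 = 878/7.
New quantity: q = 599 − 2(878/7) = 2437/7.

Buyers pay 878/7, sellers receive 661/7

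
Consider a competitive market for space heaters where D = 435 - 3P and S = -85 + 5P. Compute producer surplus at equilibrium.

Equilibrium: 435 - 3P = -85 + 5P gives P* = 65, Q* = 240.
Supply starts at P = 17 (where S = 0).
PS = ½(65 − 17)(240) = 5760.

Producer surplus = 5760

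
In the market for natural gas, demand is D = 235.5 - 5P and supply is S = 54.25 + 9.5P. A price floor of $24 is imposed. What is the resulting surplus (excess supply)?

Equilibrium price would be P* = 12.5, so the floor at 24 binds.
At P = 24: D = 115.5, S = 282.25.
Surplus = 282.25 − 115.5 = 166.75.

Surplus = 166.75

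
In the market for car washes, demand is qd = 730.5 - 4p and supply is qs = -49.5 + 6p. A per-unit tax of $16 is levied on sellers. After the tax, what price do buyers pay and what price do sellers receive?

Buyers pay $87.6, sellers receive $71.6

Pre-tax equilibrium: p* = 78, q* = 418.5.
Tax on sellers shifts supply to qs = -49.5 + 6(p − 16) = -145.5 + 6p.
730.5 - 4p = -145.5 + 6p gives buyer price pb = 87.6; sellers receive ps = 87.6 − 16 = 71.6.
New quantity: q = 730.5 − 4(87.6) = 380.1.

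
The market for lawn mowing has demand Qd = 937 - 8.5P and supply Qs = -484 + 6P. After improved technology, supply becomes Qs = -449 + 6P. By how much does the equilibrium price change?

ΔP = -70/29

Original equilibrium: P* = 98, Q* = 104.
New equilibrium: 937 - 8.5P = -449 + 6P, so 1386 = 14.5P and P' = 2772/29; Q' = 937 − 8.5(2772/29) = 3611/29.
Change in price: 2772/29 − 98 = -70/29.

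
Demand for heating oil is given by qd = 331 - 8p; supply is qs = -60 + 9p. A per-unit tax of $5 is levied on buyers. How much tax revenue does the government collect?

Tax revenue = 10695/17

Pre-tax equilibrium: p* = 23, q* = 147.
Tax on buyers shifts demand to qd = 331 − 8(p + 5) = 291 - 8p.
291 - 8p = -60 + 9p gives seller price ps = 351/17; buyers pay pb = 351/17 + 5 = 436/17.
New quantity: q = 331 − 8(436/17) = 2139/17.
Revenue = 5 × 2139/17 = 10695/17.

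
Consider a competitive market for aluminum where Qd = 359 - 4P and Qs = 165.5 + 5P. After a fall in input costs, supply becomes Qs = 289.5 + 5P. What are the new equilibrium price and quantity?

Original equilibrium: P* = 21.5, Q* = 273.
New equilibrium: 359 - 4P = 289.5 + 5P, so 69.5 = 9P and P' = 139/18; Q' = 359 − 4(139/18) = 2953/9.

P' = 139/18, Q' = 2953/9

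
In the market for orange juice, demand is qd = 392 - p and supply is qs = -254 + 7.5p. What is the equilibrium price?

p* = 76

Set qd = qs: 392 - p = -254 + 7.5p.
646 = 8.5p, so p* = 76.
q* = 392 − 1(76) = 316.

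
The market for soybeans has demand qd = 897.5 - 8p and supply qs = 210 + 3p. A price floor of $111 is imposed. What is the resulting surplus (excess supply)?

Equilibrium price would be p* = 62.5, so the floor at 111 binds.
At p = 111: qd = 9.5, qs = 543.
Surplus = 543 − 9.5 = 533.5.

Surplus = 533.5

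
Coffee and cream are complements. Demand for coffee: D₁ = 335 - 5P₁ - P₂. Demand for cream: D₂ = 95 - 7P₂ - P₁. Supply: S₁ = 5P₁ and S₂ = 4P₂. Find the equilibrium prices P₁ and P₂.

Market 1: 335 - 5P₁ - P₂ = 5P₁ → 10P₁ + P₂ = 335.
Market 2: 11P₂ + P₁ = 95.
Eliminating P₂: 11×(1) − 1×(2) gives 109P₁ = 3590, so P₁ = 3590/109.
Back-substitute into (2): P₂ = (95 − 1×3590/109) / 11 = 615/109.

P₁ = 3590/109, P₂ = 615/109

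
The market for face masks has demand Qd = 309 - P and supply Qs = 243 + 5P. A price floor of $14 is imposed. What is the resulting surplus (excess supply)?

Equilibrium price would be P* = 11, so the floor at 14 binds.
At P = 14: Qd = 295, Qs = 313.
Surplus = 313 − 295 = 18.

Surplus = 18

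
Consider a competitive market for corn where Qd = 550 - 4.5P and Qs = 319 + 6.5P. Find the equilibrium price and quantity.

Set Qd = Qs: 550 - 4.5P = 319 + 6.5P.
231 = 11P, so P* = 21.
Q* = 550 − 4.5(21) = 455.5.

P* = 21, Q* = 455.5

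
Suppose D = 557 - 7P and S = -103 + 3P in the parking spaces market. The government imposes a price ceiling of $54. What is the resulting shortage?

Equilibrium price would be P* = 66, so the ceiling at 54 binds.
At P = 54: D = 557 − 7(54) = 179, S = -103 + 3(54) = 59.
Shortage = 179 − 59 = 120.

Shortage = 120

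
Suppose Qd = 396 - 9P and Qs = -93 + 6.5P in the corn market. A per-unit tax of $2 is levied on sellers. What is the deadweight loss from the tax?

Deadweight loss = 234/31

Pre-tax equilibrium: P* = 978/31, Q* = 3474/31.
Tax on sellers shifts supply to Qs = -93 + 6.5(P − 2) = -106 + 6.5P.
396 - 9P = -106 + 6.5P gives buyer price Pb = 1004/31; sellers receive Ps = 1004/31 − 2 = 942/31.
New quantity: Q = 396 − 9(1004/31) = 3240/31.
DWL = ½ × 2 × (3474/31 − 3240/31) = 234/31.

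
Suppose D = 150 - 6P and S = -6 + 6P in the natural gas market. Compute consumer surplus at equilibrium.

Equilibrium: 150 - 6P = -6 + 6P gives P* = 13, Q* = 72.
Demand choke price (D = 0): P = 25.
CS = ½(25 − 13)(72) = 432.

Consumer surplus = 432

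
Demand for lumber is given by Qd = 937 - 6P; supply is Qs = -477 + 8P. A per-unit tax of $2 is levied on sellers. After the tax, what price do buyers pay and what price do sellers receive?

Buyers pay 715/7, sellers receive 701/7

Pre-tax equilibrium: P* = 101, Q* = 331.
Tax on sellers shifts supply to Qs = -477 + 8(P − 2) = -493 + 8P.
937 - 6P = -493 + 8P gives buyer price Pb = 715/7; sellers receive Ps = 715/7 − 2 = 701/7.
New quantity: Q = 937 − 6(715/7) = 2269/7.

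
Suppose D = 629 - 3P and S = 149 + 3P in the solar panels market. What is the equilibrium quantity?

Q* = 389

Set D = S: 629 - 3P = 149 + 3P.
480 = 6P, so P* = 80.
Q* = 629 − 3(80) = 389.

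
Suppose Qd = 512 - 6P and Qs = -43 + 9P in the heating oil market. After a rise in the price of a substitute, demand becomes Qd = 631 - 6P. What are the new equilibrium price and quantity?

Original equilibrium: P* = 37, Q* = 290.
New equilibrium: 631 - 6P = -43 + 9P, so 674 = 15P and P' = 674/15; Q' = 631 − 6(674/15) = 361.4.

P' = 674/15, Q' = 361.4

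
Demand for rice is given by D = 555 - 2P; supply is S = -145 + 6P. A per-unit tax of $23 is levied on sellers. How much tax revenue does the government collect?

Tax revenue = 7946.5

Pre-tax equilibrium: P* = 87.5, Q* = 380.
Tax on sellers shifts supply to S = -145 + 6(P − 23) = -283 + 6P.
555 - 2P = -283 + 6P gives buyer price Pb = 104.75; sellers receive Ps = 104.75 − 23 = 81.75.
New quantity: Q = 555 − 2(104.75) = 345.5.
Revenue = 23 × 345.5 = 7946.5.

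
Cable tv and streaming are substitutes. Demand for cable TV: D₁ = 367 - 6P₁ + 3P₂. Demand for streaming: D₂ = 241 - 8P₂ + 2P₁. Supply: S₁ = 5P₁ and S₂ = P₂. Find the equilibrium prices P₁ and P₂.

P₁ = 1342/31, P₂ = 3385/93

Market 1: 367 - 6P₁ + 3P₂ = 5P₁ → 11P₁ - 3P₂ = 367.
Market 2: 9P₂ - 2P₁ = 241.
Eliminating P₂: 9×(1) + 3×(2) gives 93P₁ = 4026, so P₁ = 1342/31.
Back-substitute into (2): P₂ = (241 + 2×1342/31) / 9 = 3385/93.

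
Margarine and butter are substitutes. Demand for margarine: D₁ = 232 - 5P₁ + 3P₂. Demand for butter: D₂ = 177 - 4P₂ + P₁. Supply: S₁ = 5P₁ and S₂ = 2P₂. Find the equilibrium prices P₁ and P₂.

Market 1: 232 - 5P₁ + 3P₂ = 5P₁ → 10P₁ - 3P₂ = 232.
Market 2: 6P₂ - P₁ = 177.
Eliminating P₂: 6×(1) + 3×(2) gives 57P₁ = 1923, so P₁ = 641/19.
Back-substitute into (2): P₂ = (177 + 1×641/19) / 6 = 2002/57.

P₁ = 641/19, P₂ = 2002/57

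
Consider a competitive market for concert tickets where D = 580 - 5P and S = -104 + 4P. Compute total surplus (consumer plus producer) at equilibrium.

Equilibrium: 580 - 5P = -104 + 4P gives P* = 76, Q* = 200.
Demand choke price: P = 116; supply starts at P = 26.
CS = ½(116 − 76)(200) = 4000; PS = ½(76 − 26)(200) = 5000.

Total surplus = 9000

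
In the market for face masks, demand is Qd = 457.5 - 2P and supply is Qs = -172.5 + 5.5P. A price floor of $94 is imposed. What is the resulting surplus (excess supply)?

Equilibrium price would be P* = 84, so the floor at 94 binds.
At P = 94: Qd = 269.5, Qs = 344.5.
Surplus = 344.5 − 269.5 = 75.

Surplus = 75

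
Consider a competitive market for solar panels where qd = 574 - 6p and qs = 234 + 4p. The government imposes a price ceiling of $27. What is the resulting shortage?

Shortage = 70

Equilibrium price would be p* = 34, so the ceiling at 27 binds.
At p = 27: qd = 574 − 6(27) = 412, qs = 234 + 4(27) = 342.
Shortage = 412 − 342 = 70.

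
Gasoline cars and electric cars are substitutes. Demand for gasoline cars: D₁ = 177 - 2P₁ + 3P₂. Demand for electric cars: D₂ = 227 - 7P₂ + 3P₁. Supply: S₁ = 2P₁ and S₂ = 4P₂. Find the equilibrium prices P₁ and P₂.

Market 1: 177 - 2P₁ + 3P₂ = 2P₁ → 4P₁ - 3P₂ = 177.
Market 2: 11P₂ - 3P₁ = 227.
Eliminating P₂: 11×(1) + 3×(2) gives 35P₁ = 2628, so P₁ = 2628/35.
Back-substitute into (2): P₂ = (227 + 3×2628/35) / 11 = 1439/35.

P₁ = 2628/35, P₂ = 1439/35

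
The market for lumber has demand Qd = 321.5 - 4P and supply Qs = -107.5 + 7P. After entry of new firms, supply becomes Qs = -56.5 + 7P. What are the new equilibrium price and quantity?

P' = 378/11, Q' = 4049/22

Original equilibrium: P* = 39, Q* = 165.5.
New equilibrium: 321.5 - 4P = -56.5 + 7P, so 378 = 11P and P' = 378/11; Q' = 321.5 − 4(378/11) = 4049/22.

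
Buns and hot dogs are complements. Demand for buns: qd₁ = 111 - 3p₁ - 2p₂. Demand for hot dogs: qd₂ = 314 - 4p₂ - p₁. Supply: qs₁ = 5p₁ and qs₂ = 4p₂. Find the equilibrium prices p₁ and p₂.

p₁ = 130/31, p₂ = 2401/62

Market 1: 111 - 3p₁ - 2p₂ = 5p₁ → 8p₁ + 2p₂ = 111.
Market 2: 8p₂ + p₁ = 314.
Eliminating p₂: 8×(1) − 2×(2) gives 62p₁ = 260, so p₁ = 130/31.
Back-substitute into (2): p₂ = (314 − 1×130/31) / 8 = 2401/62.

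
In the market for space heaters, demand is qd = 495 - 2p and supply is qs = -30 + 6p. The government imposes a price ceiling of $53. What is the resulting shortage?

Shortage = 101

Equilibrium price would be p* = 65.625, so the ceiling at 53 binds.
At p = 53: qd = 495 − 2(53) = 389, qs = -30 + 6(53) = 288.
Shortage = 389 − 288 = 101.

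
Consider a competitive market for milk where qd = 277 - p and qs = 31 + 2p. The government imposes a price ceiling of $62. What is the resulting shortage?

Equilibrium price would be p* = 82, so the ceiling at 62 binds.
At p = 62: qd = 277 − 1(62) = 215, qs = 31 + 2(62) = 155.
Shortage = 215 − 155 = 60.

Shortage = 60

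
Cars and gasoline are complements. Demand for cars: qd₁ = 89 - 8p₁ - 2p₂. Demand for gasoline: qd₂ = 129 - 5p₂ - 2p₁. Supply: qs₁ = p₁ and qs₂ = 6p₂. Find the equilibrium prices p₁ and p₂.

Market 1: 89 - 8p₁ - 2p₂ = p₁ → 9p₁ + 2p₂ = 89.
Market 2: 11p₂ + 2p₁ = 129.
Eliminating p₂: 11×(1) − 2×(2) gives 95p₁ = 721, so p₁ = 721/95.
Back-substitute into (2): p₂ = (129 − 2×721/95) / 11 = 983/95.

p₁ = 721/95, p₂ = 983/95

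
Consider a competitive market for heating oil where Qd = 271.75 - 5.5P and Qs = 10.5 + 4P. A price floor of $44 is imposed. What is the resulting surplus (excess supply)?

Equilibrium price would be P* = 27.5, so the floor at 44 binds.
At P = 44: Qd = 29.75, Qs = 186.5.
Surplus = 186.5 − 29.75 = 156.75.

Surplus = 156.75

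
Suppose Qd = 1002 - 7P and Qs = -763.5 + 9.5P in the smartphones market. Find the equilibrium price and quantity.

P* = 107, Q* = 253

Set Qd = Qs: 1002 - 7P = -763.5 + 9.5P.
1765.5 = 16.5P, so P* = 107.
Q* = 1002 − 7(107) = 253.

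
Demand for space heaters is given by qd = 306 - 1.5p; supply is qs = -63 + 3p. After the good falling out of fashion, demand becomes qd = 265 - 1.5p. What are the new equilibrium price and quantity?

p' = 656/9, q' = 467/3

Original equilibrium: p* = 82, q* = 183.
New equilibrium: 265 - 1.5p = -63 + 3p, so 328 = 4.5p and p' = 656/9; q' = 265 − 1.5(656/9) = 467/3.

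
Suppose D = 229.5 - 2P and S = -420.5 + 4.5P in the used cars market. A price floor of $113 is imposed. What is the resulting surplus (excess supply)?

Equilibrium price would be P* = 100, so the floor at 113 binds.
At P = 113: D = 3.5, S = 88.
Surplus = 88 − 3.5 = 84.5.

Surplus = 84.5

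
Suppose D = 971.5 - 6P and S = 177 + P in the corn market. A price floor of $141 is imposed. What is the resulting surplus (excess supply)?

Equilibrium price would be P* = 113.5, so the floor at 141 binds.
At P = 141: D = 125.5, S = 318.
Surplus = 318 − 125.5 = 192.5.

Surplus = 192.5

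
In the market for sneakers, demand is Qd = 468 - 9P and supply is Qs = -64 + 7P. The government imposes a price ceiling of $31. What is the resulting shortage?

Equilibrium price would be P* = 33.25, so the ceiling at 31 binds.
At P = 31: Qd = 468 − 9(31) = 189, Qs = -64 + 7(31) = 153.
Shortage = 189 − 153 = 36.

Shortage = 36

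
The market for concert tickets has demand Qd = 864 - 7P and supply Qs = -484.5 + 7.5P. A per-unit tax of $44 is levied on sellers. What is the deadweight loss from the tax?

Pre-tax equilibrium: P* = 93, Q* = 213.
Tax on sellers shifts supply to Qs = -484.5 + 7.5(P − 44) = -814.5 + 7.5P.
864 - 7P = -814.5 + 7.5P gives buyer price Pb = 3357/29; sellers receive Ps = 3357/29 − 44 = 2081/29.
New quantity: Q = 864 − 7(3357/29) = 1557/29.
DWL = ½ × 44 × (213 − 1557/29) = 101640/29.

Deadweight loss = 101640/29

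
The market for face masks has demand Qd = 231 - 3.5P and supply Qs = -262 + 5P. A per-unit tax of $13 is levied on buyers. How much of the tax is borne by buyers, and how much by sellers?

Buyers bear 130/17, sellers bear 91/17

Pre-tax equilibrium: P* = 58, Q* = 28.
Tax on buyers shifts demand to Qd = 231 − 3.5(P + 13) = 185.5 - 3.5P.
185.5 - 3.5P = -262 + 5P gives seller price Ps = 895/17; buyers pay Pb = 895/17 + 13 = 1116/17.
New quantity: Q = 231 − 3.5(1116/17) = 21/17.
Buyer burden = 1116/17 − 58 = 130/17; seller burden = 58 − 895/17 = 91/17.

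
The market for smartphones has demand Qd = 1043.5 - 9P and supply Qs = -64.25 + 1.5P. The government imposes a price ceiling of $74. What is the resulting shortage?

Shortage = 330.75

Equilibrium price would be P* = 105.5, so the ceiling at 74 binds.
At P = 74: Qd = 1043.5 − 9(74) = 377.5, Qs = -64.25 + 1.5(74) = 46.75.
Shortage = 377.5 − 46.75 = 330.75.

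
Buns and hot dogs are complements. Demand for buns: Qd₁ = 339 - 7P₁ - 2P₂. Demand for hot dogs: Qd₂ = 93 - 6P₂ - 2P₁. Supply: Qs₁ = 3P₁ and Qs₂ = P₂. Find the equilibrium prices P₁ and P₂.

P₁ = 729/22, P₂ = 42/11

Market 1: 339 - 7P₁ - 2P₂ = 3P₁ → 10P₁ + 2P₂ = 339.
Market 2: 7P₂ + 2P₁ = 93.
Eliminating P₂: 7×(1) − 2×(2) gives 66P₁ = 2187, so P₁ = 729/22.
Back-substitute into (2): P₂ = (93 − 2×729/22) / 7 = 42/11.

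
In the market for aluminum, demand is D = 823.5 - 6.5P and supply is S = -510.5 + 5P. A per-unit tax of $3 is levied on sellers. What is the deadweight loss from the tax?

Pre-tax equilibrium: P* = 116, Q* = 69.5.
Tax on sellers shifts supply to S = -510.5 + 5(P − 3) = -525.5 + 5P.
823.5 - 6.5P = -525.5 + 5P gives buyer price Pb = 2698/23; sellers receive Ps = 2698/23 − 3 = 2629/23.
New quantity: Q = 823.5 − 6.5(2698/23) = 2807/46.
DWL = ½ × 3 × (69.5 − 2807/46) = 585/46.

Deadweight loss = 585/46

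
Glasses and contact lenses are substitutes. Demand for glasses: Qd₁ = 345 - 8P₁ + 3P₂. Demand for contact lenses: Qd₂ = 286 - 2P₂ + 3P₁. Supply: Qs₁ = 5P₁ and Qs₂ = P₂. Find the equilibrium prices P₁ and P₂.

Market 1: 345 - 8P₁ + 3P₂ = 5P₁ → 13P₁ - 3P₂ = 345.
Market 2: 3P₂ - 3P₁ = 286.
Eliminating P₂: 3×(1) + 3×(2) gives 30P₁ = 1893, so P₁ = 63.1.
Back-substitute into (2): P₂ = (286 + 3×63.1) / 3 = 4753/30.

P₁ = 63.1, P₂ = 4753/30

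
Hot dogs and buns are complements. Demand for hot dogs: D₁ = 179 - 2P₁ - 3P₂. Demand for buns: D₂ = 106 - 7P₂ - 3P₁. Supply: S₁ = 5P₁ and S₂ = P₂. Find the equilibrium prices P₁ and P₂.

Market 1: 179 - 2P₁ - 3P₂ = 5P₁ → 7P₁ + 3P₂ = 179.
Market 2: 8P₂ + 3P₁ = 106.
Eliminating P₂: 8×(1) − 3×(2) gives 47P₁ = 1114, so P₁ = 1114/47.
Back-substitute into (2): P₂ = (106 − 3×1114/47) / 8 = 205/47.

P₁ = 1114/47, P₂ = 205/47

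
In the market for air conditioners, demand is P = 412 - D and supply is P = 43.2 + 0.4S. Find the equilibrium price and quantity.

P* = 1040/7, Q* = 1844/7

Set the two price expressions equal: 412 - Q = 43.2 + 0.4Q.
368.8 = 1.4Q, so Q* = 1844/7.
P* = 412 − (1)(1844/7) = 1040/7.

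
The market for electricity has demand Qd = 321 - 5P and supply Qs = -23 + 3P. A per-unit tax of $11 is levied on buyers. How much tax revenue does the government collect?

Pre-tax equilibrium: P* = 43, Q* = 106.
Tax on buyers shifts demand to Qd = 321 − 5(P + 11) = 266 - 5P.
266 - 5P = -23 + 3P gives seller price Ps = 36.125; buyers pay Pb = 36.125 + 11 = 47.125.
New quantity: Q = 321 − 5(47.125) = 85.375.
Revenue = 11 × 85.375 = 939.125.

Tax revenue = 939.125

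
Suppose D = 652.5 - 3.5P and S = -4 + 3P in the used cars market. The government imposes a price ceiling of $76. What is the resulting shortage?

Shortage = 162.5

Equilibrium price would be P* = 101, so the ceiling at 76 binds.
At P = 76: D = 652.5 − 3.5(76) = 386.5, S = -4 + 3(76) = 224.
Shortage = 386.5 − 224 = 162.5.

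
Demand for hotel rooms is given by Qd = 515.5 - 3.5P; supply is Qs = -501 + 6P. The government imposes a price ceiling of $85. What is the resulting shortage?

Shortage = 209

Equilibrium price would be P* = 107, so the ceiling at 85 binds.
At P = 85: Qd = 515.5 − 3.5(85) = 218, Qs = -501 + 6(85) = 9.
Shortage = 218 − 9 = 209.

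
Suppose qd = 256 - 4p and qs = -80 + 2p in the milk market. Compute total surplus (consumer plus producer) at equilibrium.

Equilibrium: 256 - 4p = -80 + 2p gives p* = 56, q* = 32.
Demand choke price: p = 64; supply starts at p = 40.
CS = ½(64 − 56)(32) = 128; PS = ½(56 − 40)(32) = 256.

Total surplus = 384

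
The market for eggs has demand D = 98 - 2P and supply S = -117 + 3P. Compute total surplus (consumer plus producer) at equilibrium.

Total surplus = 60

Equilibrium: 98 - 2P = -117 + 3P gives P* = 43, Q* = 12.
Demand choke price: P = 49; supply starts at P = 39.
CS = ½(49 − 43)(12) = 36; PS = ½(43 − 39)(12) = 24.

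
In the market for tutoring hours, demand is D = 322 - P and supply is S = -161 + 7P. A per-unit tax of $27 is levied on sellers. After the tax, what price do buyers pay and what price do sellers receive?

Pre-tax equilibrium: P* = 60.375, Q* = 261.625.
Tax on sellers shifts supply to S = -161 + 7(P − 27) = -350 + 7P.
322 - P = -350 + 7P gives buyer price Pb = 84; sellers receive Ps = 84 − 27 = 57.
New quantity: Q = 322 − 1(84) = 238.

Buyers pay $84, sellers receive $57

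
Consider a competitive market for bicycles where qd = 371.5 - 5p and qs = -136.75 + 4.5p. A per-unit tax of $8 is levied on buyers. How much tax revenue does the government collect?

Pre-tax equilibrium: p* = 53.5, q* = 104.
Tax on buyers shifts demand to qd = 371.5 − 5(p + 8) = 331.5 - 5p.
331.5 - 5p = -136.75 + 4.5p gives seller price ps = 1873/38; buyers pay pb = 1873/38 + 8 = 2177/38.
New quantity: q = 371.5 − 5(2177/38) = 1616/19.
Revenue = 8 × 1616/19 = 12928/19.

Tax revenue = 12928/19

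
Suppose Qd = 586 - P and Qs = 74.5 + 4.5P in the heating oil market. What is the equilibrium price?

Set Qd = Qs: 586 - P = 74.5 + 4.5P.
511.5 = 5.5P, so P* = 93.
Q* = 586 − 1(93) = 493.

P* = 93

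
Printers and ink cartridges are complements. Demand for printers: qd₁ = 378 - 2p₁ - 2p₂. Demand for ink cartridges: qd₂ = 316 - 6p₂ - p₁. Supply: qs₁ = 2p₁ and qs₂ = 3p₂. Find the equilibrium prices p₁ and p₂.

Market 1: 378 - 2p₁ - 2p₂ = 2p₁ → 4p₁ + 2p₂ = 378.
Market 2: 9p₂ + p₁ = 316.
Eliminating p₂: 9×(1) − 2×(2) gives 34p₁ = 2770, so p₁ = 1385/17.
Back-substitute into (2): p₂ = (316 − 1×1385/17) / 9 = 443/17.

p₁ = 1385/17, p₂ = 443/17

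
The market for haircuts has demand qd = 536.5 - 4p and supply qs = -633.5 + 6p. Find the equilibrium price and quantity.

p* = 117, q* = 68.5

Set qd = qs: 536.5 - 4p = -633.5 + 6p.
1170 = 10p, so p* = 117.
q* = 536.5 − 4(117) = 68.5.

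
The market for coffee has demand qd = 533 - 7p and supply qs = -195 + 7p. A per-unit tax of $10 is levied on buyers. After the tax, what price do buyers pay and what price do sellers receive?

Buyers pay $57, sellers receive $47

Pre-tax equilibrium: p* = 52, q* = 169.
Tax on buyers shifts demand to qd = 533 − 7(p + 10) = 463 - 7p.
463 - 7p = -195 + 7p gives seller price ps = 47; buyers pay pb = 47 + 10 = 57.
New quantity: q = 533 − 7(57) = 134.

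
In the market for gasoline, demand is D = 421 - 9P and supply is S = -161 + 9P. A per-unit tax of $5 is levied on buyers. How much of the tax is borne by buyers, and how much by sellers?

Buyers bear $2.5, sellers bear $2.5

Pre-tax equilibrium: P* = 97/3, Q* = 130.
Tax on buyers shifts demand to D = 421 − 9(P + 5) = 376 - 9P.
376 - 9P = -161 + 9P gives seller price Ps = 179/6; buyers pay Pb = 179/6 + 5 = 209/6.
New quantity: Q = 421 − 9(209/6) = 107.5.
Buyer burden = 209/6 − 97/3 = 2.5; seller burden = 97/3 − 179/6 = 2.5.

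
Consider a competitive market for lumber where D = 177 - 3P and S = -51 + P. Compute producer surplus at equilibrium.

Producer surplus = 18

Equilibrium: 177 - 3P = -51 + P gives P* = 57, Q* = 6.
Supply starts at P = 51 (where S = 0).
PS = ½(57 − 51)(6) = 18.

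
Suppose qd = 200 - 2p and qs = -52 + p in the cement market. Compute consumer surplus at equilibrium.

Equilibrium: 200 - 2p = -52 + p gives p* = 84, q* = 32.
Demand choke price (qd = 0): p = 100.
CS = ½(100 − 84)(32) = 256.

Consumer surplus = 256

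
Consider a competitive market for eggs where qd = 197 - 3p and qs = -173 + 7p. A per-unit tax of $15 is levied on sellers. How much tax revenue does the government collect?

Pre-tax equilibrium: p* = 37, q* = 86.
Tax on sellers shifts supply to qs = -173 + 7(p − 15) = -278 + 7p.
197 - 3p = -278 + 7p gives buyer price pb = 47.5; sellers receive ps = 47.5 − 15 = 32.5.
New quantity: q = 197 − 3(47.5) = 54.5.
Revenue = 15 × 54.5 = 817.5.

Tax revenue = 817.5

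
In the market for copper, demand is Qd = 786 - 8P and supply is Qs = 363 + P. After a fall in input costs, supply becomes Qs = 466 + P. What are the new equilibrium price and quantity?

Original equilibrium: P* = 47, Q* = 410.
New equilibrium: 786 - 8P = 466 + P, so 320 = 9P and P' = 320/9; Q' = 786 − 8(320/9) = 4514/9.

P' = 320/9, Q' = 4514/9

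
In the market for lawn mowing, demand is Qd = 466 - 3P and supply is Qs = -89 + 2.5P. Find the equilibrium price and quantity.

P* = 1110/11, Q* = 1796/11

Set Qd = Qs: 466 - 3P = -89 + 2.5P.
555 = 5.5P, so P* = 1110/11.
Q* = 466 − 3(1110/11) = 1796/11.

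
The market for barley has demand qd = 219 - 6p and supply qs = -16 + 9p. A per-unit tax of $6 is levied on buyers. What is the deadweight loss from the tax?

Pre-tax equilibrium: p* = 47/3, q* = 125.
Tax on buyers shifts demand to qd = 219 − 6(p + 6) = 183 - 6p.
183 - 6p = -16 + 9p gives seller price ps = 199/15; buyers pay pb = 199/15 + 6 = 289/15.
New quantity: q = 219 − 6(289/15) = 103.4.
DWL = ½ × 6 × (125 − 103.4) = 64.8.

Deadweight loss = 64.8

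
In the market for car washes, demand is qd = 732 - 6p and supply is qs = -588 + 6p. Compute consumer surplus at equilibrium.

Equilibrium: 732 - 6p = -588 + 6p gives p* = 110, q* = 72.
Demand choke price (qd = 0): p = 122.
CS = ½(122 − 110)(72) = 432.

Consumer surplus = 432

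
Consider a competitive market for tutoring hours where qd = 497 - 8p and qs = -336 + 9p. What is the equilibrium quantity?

q* = 105

Set qd = qs: 497 - 8p = -336 + 9p.
833 = 17p, so p* = 49.
q* = 497 − 8(49) = 105.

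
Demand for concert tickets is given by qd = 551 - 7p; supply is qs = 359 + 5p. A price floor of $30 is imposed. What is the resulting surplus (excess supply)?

Surplus = 168

Equilibrium price would be p* = 16, so the floor at 30 binds.
At p = 30: qd = 341, qs = 509.
Surplus = 509 − 341 = 168.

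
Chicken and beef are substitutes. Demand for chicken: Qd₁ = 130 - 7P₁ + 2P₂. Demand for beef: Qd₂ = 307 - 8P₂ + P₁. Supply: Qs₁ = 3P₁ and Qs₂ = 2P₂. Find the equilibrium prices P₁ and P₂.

P₁ = 957/49, P₂ = 1600/49

Market 1: 130 - 7P₁ + 2P₂ = 3P₁ → 10P₁ - 2P₂ = 130.
Market 2: 10P₂ - P₁ = 307.
Eliminating P₂: 10×(1) + 2×(2) gives 98P₁ = 1914, so P₁ = 957/49.
Back-substitute into (2): P₂ = (307 + 1×957/49) / 10 = 1600/49.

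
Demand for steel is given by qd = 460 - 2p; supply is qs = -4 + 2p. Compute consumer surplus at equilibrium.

Consumer surplus = 12996

Equilibrium: 460 - 2p = -4 + 2p gives p* = 116, q* = 228.
Demand choke price (qd = 0): p = 230.
CS = ½(230 − 116)(228) = 12996.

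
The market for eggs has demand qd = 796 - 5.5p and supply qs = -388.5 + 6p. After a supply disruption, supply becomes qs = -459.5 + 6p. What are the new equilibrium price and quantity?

p' = 2511/23, q' = 8995/46

Original equilibrium: p* = 103, q* = 229.5.
New equilibrium: 796 - 5.5p = -459.5 + 6p, so 1255.5 = 11.5p and p' = 2511/23; q' = 796 − 5.5(2511/23) = 8995/46.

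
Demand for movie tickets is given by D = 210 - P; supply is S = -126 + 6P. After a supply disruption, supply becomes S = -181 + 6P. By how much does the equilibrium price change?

Original equilibrium: P* = 48, Q* = 162.
New equilibrium: 210 - P = -181 + 6P, so 391 = 7P and P' = 391/7; Q' = 210 − 1(391/7) = 1079/7.
Change in price: 391/7 − 48 = 55/7.

ΔP = 55/7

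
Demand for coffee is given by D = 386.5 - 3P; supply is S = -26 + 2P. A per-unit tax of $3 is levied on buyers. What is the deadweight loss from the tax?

Deadweight loss = 5.4

Pre-tax equilibrium: P* = 82.5, Q* = 139.
Tax on buyers shifts demand to D = 386.5 − 3(P + 3) = 377.5 - 3P.
377.5 - 3P = -26 + 2P gives seller price Ps = 80.7; buyers pay Pb = 80.7 + 3 = 83.7.
New quantity: Q = 386.5 − 3(83.7) = 135.4.
DWL = ½ × 3 × (139 − 135.4) = 5.4.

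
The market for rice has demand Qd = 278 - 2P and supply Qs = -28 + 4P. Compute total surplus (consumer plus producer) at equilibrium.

Total surplus = 11616

Equilibrium: 278 - 2P = -28 + 4P gives P* = 51, Q* = 176.
Demand choke price: P = 139; supply starts at P = 7.
CS = ½(139 − 51)(176) = 7744; PS = ½(51 − 7)(176) = 3872.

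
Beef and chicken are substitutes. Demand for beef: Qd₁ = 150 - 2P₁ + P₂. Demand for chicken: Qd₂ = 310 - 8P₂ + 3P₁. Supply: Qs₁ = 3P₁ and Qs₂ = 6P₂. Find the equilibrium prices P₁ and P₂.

P₁ = 2410/67, P₂ = 2000/67

Market 1: 150 - 2P₁ + P₂ = 3P₁ → 5P₁ - P₂ = 150.
Market 2: 14P₂ - 3P₁ = 310.
Eliminating P₂: 14×(1) + 1×(2) gives 67P₁ = 2410, so P₁ = 2410/67.
Back-substitute into (2): P₂ = (310 + 3×2410/67) / 14 = 2000/67.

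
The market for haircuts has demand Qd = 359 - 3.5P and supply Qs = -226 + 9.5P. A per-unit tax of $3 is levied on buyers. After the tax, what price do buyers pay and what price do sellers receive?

Pre-tax equilibrium: P* = 45, Q* = 201.5.
Tax on buyers shifts demand to Qd = 359 − 3.5(P + 3) = 348.5 - 3.5P.
348.5 - 3.5P = -226 + 9.5P gives seller price Ps = 1149/26; buyers pay Pb = 1149/26 + 3 = 1227/26.
New quantity: Q = 359 − 3.5(1227/26) = 10079/52.

Buyers pay 1227/26, sellers receive 1149/26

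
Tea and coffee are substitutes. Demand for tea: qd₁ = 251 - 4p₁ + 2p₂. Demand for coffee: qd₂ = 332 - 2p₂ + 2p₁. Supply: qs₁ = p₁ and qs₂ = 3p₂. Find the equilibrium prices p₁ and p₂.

Market 1: 251 - 4p₁ + 2p₂ = p₁ → 5p₁ - 2p₂ = 251.
Market 2: 5p₂ - 2p₁ = 332.
Eliminating p₂: 5×(1) + 2×(2) gives 21p₁ = 1919, so p₁ = 1919/21.
Back-substitute into (2): p₂ = (332 + 2×1919/21) / 5 = 2162/21.

p₁ = 1919/21, p₂ = 2162/21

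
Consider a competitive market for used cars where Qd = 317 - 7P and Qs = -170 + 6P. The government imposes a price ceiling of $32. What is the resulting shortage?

Shortage = 71

Equilibrium price would be P* = 487/13, so the ceiling at 32 binds.
At P = 32: Qd = 317 − 7(32) = 93, Qs = -170 + 6(32) = 22.
Shortage = 93 − 22 = 71.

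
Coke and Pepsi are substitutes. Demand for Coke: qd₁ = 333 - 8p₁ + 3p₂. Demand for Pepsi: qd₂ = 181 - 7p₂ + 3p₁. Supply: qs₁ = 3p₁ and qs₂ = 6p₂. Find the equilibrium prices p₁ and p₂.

Market 1: 333 - 8p₁ + 3p₂ = 3p₁ → 11p₁ - 3p₂ = 333.
Market 2: 13p₂ - 3p₁ = 181.
Eliminating p₂: 13×(1) + 3×(2) gives 134p₁ = 4872, so p₁ = 2436/67.
Back-substitute into (2): p₂ = (181 + 3×2436/67) / 13 = 1495/67.

p₁ = 2436/67, p₂ = 1495/67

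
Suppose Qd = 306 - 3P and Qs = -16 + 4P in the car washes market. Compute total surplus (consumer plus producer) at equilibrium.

Equilibrium: 306 - 3P = -16 + 4P gives P* = 46, Q* = 168.
Demand choke price: P = 102; supply starts at P = 4.
CS = ½(102 − 46)(168) = 4704; PS = ½(46 − 4)(168) = 3528.

Total surplus = 8232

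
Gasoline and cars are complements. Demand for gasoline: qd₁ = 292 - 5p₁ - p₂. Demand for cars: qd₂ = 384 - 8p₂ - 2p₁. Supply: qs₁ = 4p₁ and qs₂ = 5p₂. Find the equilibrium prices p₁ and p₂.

Market 1: 292 - 5p₁ - p₂ = 4p₁ → 9p₁ + p₂ = 292.
Market 2: 13p₂ + 2p₁ = 384.
Eliminating p₂: 13×(1) − 1×(2) gives 115p₁ = 3412, so p₁ = 3412/115.
Back-substitute into (2): p₂ = (384 − 2×3412/115) / 13 = 2872/115.

p₁ = 3412/115, p₂ = 2872/115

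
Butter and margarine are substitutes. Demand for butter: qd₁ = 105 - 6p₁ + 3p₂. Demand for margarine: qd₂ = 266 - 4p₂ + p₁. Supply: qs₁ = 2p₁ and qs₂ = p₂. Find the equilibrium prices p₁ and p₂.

p₁ = 1323/37, p₂ = 2233/37

Market 1: 105 - 6p₁ + 3p₂ = 2p₁ → 8p₁ - 3p₂ = 105.
Market 2: 5p₂ - p₁ = 266.
Eliminating p₂: 5×(1) + 3×(2) gives 37p₁ = 1323, so p₁ = 1323/37.
Back-substitute into (2): p₂ = (266 + 1×1323/37) / 5 = 2233/37.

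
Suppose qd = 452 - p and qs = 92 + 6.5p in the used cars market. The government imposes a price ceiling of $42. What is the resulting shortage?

Shortage = 45

Equilibrium price would be p* = 48, so the ceiling at 42 binds.
At p = 42: qd = 452 − 1(42) = 410, qs = 92 + 6.5(42) = 365.
Shortage = 410 − 365 = 45.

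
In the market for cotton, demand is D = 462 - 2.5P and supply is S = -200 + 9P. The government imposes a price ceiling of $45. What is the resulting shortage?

Equilibrium price would be P* = 1324/23, so the ceiling at 45 binds.
At P = 45: D = 462 − 2.5(45) = 349.5, S = -200 + 9(45) = 205.
Shortage = 349.5 − 205 = 144.5.

Shortage = 144.5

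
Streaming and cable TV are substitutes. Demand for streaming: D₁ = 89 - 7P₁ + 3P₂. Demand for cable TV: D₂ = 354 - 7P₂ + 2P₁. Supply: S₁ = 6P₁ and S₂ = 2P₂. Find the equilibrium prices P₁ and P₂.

Market 1: 89 - 7P₁ + 3P₂ = 6P₁ → 13P₁ - 3P₂ = 89.
Market 2: 9P₂ - 2P₁ = 354.
Eliminating P₂: 9×(1) + 3×(2) gives 111P₁ = 1863, so P₁ = 621/37.
Back-substitute into (2): P₂ = (354 + 2×621/37) / 9 = 4780/111.

P₁ = 621/37, P₂ = 4780/111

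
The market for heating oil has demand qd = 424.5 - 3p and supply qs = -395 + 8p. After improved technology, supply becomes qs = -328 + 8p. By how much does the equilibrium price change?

Original equilibrium: p* = 74.5, q* = 201.
New equilibrium: 424.5 - 3p = -328 + 8p, so 752.5 = 11p and p' = 1505/22; q' = 424.5 − 3(1505/22) = 2412/11.
Change in price: 1505/22 − 74.5 = -67/11.

Δp = -67/11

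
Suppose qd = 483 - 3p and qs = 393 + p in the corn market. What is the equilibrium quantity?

q* = 415.5

Set qd = qs: 483 - 3p = 393 + p.
90 = 4p, so p* = 22.5.
q* = 483 − 3(22.5) = 415.5.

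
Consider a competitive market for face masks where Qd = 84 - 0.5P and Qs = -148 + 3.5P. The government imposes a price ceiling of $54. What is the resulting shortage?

Shortage = 16

Equilibrium price would be P* = 58, so the ceiling at 54 binds.
At P = 54: Qd = 84 − 0.5(54) = 57, Qs = -148 + 3.5(54) = 41.
Shortage = 57 − 41 = 16.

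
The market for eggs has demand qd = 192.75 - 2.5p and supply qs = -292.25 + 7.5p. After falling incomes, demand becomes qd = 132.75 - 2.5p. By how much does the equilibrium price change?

Original equilibrium: p* = 48.5, q* = 71.5.
New equilibrium: 132.75 - 2.5p = -292.25 + 7.5p, so 425 = 10p and p' = 42.5; q' = 132.75 − 2.5(42.5) = 26.5.
Change in price: 42.5 − 48.5 = -6.

Δp = -6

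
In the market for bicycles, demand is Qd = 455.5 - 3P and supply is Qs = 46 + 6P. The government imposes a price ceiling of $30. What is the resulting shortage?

Equilibrium price would be P* = 45.5, so the ceiling at 30 binds.
At P = 30: Qd = 455.5 − 3(30) = 365.5, Qs = 46 + 6(30) = 226.
Shortage = 365.5 − 226 = 139.5.

Shortage = 139.5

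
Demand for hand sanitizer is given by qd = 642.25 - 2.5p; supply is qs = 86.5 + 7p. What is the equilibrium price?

p* = 58.5

Set qd = qs: 642.25 - 2.5p = 86.5 + 7p.
555.75 = 9.5p, so p* = 58.5.
q* = 642.25 − 2.5(58.5) = 496.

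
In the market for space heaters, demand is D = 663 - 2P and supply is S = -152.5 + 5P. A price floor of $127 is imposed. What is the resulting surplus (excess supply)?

Equilibrium price would be P* = 116.5, so the floor at 127 binds.
At P = 127: D = 409, S = 482.5.
Surplus = 482.5 − 409 = 73.5.

Surplus = 73.5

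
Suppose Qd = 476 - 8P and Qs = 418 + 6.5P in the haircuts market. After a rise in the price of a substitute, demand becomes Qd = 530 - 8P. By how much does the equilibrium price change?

Original equilibrium: P* = 4, Q* = 444.
New equilibrium: 530 - 8P = 418 + 6.5P, so 112 = 14.5P and P' = 224/29; Q' = 530 − 8(224/29) = 13578/29.
Change in price: 224/29 − 4 = 108/29.

ΔP = 108/29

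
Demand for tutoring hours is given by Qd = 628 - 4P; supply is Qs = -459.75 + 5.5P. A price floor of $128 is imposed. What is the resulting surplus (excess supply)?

Equilibrium price would be P* = 114.5, so the floor at 128 binds.
At P = 128: Qd = 116, Qs = 244.25.
Surplus = 244.25 − 116 = 128.25.

Surplus = 128.25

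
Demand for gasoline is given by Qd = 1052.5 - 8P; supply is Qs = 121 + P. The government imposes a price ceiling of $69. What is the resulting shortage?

Shortage = 310.5

Equilibrium price would be P* = 103.5, so the ceiling at 69 binds.
At P = 69: Qd = 1052.5 − 8(69) = 500.5, Qs = 121 + 1(69) = 190.
Shortage = 500.5 − 190 = 310.5.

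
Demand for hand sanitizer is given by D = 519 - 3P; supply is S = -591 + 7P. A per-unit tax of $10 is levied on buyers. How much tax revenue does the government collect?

Tax revenue = 1650

Pre-tax equilibrium: P* = 111, Q* = 186.
Tax on buyers shifts demand to D = 519 − 3(P + 10) = 489 - 3P.
489 - 3P = -591 + 7P gives seller price Ps = 108; buyers pay Pb = 108 + 10 = 118.
New quantity: Q = 519 − 3(118) = 165.
Revenue = 10 × 165 = 1650.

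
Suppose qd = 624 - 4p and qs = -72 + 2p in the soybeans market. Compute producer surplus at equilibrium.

Equilibrium: 624 - 4p = -72 + 2p gives p* = 116, q* = 160.
Supply starts at p = 36 (where qs = 0).
PS = ½(116 − 36)(160) = 6400.

Producer surplus = 6400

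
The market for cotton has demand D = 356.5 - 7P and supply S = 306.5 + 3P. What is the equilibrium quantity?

Q* = 321.5

Set D = S: 356.5 - 7P = 306.5 + 3P.
50 = 10P, so P* = 5.
Q* = 356.5 − 7(5) = 321.5.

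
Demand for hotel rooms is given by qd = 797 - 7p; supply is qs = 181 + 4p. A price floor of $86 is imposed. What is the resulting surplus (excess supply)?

Equilibrium price would be p* = 56, so the floor at 86 binds.
At p = 86: qd = 195, qs = 525.
Surplus = 525 − 195 = 330.

Surplus = 330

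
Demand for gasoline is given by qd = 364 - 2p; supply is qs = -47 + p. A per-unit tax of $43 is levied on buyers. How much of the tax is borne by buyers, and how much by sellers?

Buyers bear 43/3, sellers bear 86/3

Pre-tax equilibrium: p* = 137, q* = 90.
Tax on buyers shifts demand to qd = 364 − 2(p + 43) = 278 - 2p.
278 - 2p = -47 + p gives seller price ps = 325/3; buyers pay pb = 325/3 + 43 = 454/3.
New quantity: q = 364 − 2(454/3) = 184/3.
Buyer burden = 454/3 − 137 = 43/3; seller burden = 137 − 325/3 = 86/3.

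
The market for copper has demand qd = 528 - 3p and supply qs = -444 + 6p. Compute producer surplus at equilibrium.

Equilibrium: 528 - 3p = -444 + 6p gives p* = 108, q* = 204.
Supply starts at p = 74 (where qs = 0).
PS = ½(108 − 74)(204) = 3468.

Producer surplus = 3468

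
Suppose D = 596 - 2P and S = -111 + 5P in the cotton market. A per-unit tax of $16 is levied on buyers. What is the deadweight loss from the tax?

Deadweight loss = 1280/7

Pre-tax equilibrium: P* = 101, Q* = 394.
Tax on buyers shifts demand to D = 596 − 2(P + 16) = 564 - 2P.
564 - 2P = -111 + 5P gives seller price Ps = 675/7; buyers pay Pb = 675/7 + 16 = 787/7.
New quantity: Q = 596 − 2(787/7) = 2598/7.
DWL = ½ × 16 × (394 − 2598/7) = 1280/7.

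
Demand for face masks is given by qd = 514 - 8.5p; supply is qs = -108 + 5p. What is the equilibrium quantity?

q* = 3304/27

Set qd = qs: 514 - 8.5p = -108 + 5p.
622 = 13.5p, so p* = 1244/27.
q* = 514 − 8.5(1244/27) = 3304/27.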